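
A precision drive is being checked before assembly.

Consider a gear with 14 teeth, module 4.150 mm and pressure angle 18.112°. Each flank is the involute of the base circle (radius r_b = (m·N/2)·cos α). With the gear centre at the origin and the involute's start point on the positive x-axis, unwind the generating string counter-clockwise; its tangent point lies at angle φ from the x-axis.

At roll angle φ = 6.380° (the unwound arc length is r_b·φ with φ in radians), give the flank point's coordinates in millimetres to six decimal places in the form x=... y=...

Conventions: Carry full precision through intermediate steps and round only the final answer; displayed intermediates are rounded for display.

x=27.781237 y=0.012691

class = single-mesh tooth geometry [base-circle involute, m = 4.150, 14T]
pitch radius r_p = m·N/2 = 4.150·14/2 = 29.050000
base radius r_b = r_p·cos α = 29.050000·cos 18.112° = 27.610591
roll angle φ = 6.380° = 0.11135201 rad
x = r_b·(cos φ + φ·sin φ) = 27.781237
y = r_b·(sin φ − φ·cos φ) = 0.012691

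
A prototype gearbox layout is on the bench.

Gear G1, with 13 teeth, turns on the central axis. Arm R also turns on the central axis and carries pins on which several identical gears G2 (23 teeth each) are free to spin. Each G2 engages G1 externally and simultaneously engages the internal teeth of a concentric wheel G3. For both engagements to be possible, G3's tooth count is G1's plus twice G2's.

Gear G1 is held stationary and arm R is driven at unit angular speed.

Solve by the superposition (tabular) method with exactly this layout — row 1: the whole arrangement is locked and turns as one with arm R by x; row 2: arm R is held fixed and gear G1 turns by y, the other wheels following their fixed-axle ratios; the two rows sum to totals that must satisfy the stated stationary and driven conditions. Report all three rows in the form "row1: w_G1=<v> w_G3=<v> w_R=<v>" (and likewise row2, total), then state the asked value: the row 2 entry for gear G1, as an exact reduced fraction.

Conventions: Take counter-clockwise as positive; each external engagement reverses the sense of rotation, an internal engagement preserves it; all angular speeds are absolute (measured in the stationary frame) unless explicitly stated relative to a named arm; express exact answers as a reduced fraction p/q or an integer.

row1: w_G1=1 w_G3=1 w_R=1
row2: w_G1=-1 w_G3=13/59 w_R=0
total: w_G1=0 w_G3=72/59 w_R=1
asked value: -1

class = planetary set [G3 = 13+2·23 = 59; Willis about the carrier]
row 1 (train locked, turned with arm): all members turn x
superposition row 2 [arm held]: sun y, ring −(13/59)·y, arm 0
boundary: total ω_sun = x + y = 0 and total ω_arm = x = 1  ⇒  y = -1, x = 1
row 2 ring = −(13/59)·(-1) = 13/59
totals (row 1 + row 2): sun 1 + (-1) = 0, ring 1 + 13/59 = 72/59, arm 1 + 0 = 1
asked cell (row2, sun) = -1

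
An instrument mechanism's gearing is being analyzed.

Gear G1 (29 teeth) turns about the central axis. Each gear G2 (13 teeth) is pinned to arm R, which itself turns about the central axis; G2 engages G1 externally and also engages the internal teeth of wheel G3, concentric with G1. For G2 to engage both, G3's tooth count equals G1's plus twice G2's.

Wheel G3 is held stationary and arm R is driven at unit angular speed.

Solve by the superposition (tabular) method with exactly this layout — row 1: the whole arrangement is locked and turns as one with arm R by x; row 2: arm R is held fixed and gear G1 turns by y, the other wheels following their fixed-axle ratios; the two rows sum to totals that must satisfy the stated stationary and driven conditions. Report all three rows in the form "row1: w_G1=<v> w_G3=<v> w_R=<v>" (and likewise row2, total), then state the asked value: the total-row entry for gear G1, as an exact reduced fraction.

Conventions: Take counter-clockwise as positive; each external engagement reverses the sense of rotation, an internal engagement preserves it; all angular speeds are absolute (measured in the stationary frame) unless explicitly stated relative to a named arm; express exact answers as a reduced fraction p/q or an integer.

planetary set (29T centre, 13T on arm, 55T internal) — Willis relation
row 1 — lock + rotate with arm: ω_sun = ω_ring = ω_arm = x
row 2 — arm fixed, fixed-axis ratios: sun y, ring −(29/55)·y, arm 0
boundary: total ω_ring = x − (29/55)·y = 0 and total ω_arm = x = 1  ⇒  y = 55/29, x = 1
row 2 ring = −(29/55)·55/29 = -1
totals (row 1 + row 2): sun 1 + 55/29 = 84/29, ring 1 + (-1) = 0, arm 1 + 0 = 1
asked cell (total, sun) = 84/29

row1: w_G1=1 w_G3=1 w_R=1
row2: w_G1=55/29 w_G3=-1 w_R=0
total: w_G1=84/29 w_G3=0 w_R=1
asked value: 84/29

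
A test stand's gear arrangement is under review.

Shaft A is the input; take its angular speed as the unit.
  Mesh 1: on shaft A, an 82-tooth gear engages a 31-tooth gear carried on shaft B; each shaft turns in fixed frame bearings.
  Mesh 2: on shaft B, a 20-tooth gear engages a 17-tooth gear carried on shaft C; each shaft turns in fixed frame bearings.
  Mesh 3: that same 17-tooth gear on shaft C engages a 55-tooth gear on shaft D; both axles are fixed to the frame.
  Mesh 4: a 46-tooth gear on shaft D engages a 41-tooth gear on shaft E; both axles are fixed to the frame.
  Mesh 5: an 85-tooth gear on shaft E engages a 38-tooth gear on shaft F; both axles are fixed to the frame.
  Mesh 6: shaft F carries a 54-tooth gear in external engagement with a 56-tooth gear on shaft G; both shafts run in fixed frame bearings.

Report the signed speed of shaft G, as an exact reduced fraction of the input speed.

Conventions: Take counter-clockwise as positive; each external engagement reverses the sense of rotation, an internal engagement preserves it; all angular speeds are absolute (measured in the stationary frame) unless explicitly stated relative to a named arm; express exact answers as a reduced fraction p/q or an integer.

6-mesh fixed-axis compound train (all bearings frame-fixed)
mesh 1 [82T→31T]: |ω|/ω_in = 1×82/31 = 82/31, sense flips to −
mesh 2 [20T→17T]: |ω|/ω_in = (82/31)×20/17 = 1640/527, sense flips to +
mesh 3 [17T→55T]: |ω|/ω_in = (1640/527)×17/55 = 328/341, sense flips to −
mesh 4 [46T→41T]: |ω|/ω_in = (328/341)×46/41 = 368/341, sense flips to +
mesh 5 [85T→38T]: |ω|/ω_in = (368/341)×85/38 = 15640/6479, sense flips to −
mesh 6 [54T→56T]: |ω|/ω_in = (15640/6479)×54/56 = 105570/45353, sense flips to +
signed output speed (× input speed) = 105570/45353

105570/45353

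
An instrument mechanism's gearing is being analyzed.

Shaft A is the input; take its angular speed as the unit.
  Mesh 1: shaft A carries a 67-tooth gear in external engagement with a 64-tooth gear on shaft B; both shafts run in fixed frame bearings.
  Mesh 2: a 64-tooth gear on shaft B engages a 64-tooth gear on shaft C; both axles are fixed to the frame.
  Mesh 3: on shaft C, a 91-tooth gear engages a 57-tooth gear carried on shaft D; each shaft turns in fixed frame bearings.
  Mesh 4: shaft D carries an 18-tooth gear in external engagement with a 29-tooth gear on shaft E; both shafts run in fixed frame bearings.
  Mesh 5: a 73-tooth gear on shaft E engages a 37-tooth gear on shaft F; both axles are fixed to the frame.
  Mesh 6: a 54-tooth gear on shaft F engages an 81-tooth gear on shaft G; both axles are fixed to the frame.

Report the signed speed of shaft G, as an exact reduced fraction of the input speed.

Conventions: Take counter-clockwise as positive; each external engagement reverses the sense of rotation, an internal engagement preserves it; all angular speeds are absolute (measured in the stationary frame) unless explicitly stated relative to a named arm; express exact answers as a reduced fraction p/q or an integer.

445081/326192

6-mesh fixed-axis compound train (all bearings frame-fixed)
mesh 1 [67T→64T]: |ω|/ω_in = 1×67/64 = 67/64, sense flips to −
mesh 2 [64T→64T]: |ω|/ω_in = (67/64)×64/64 = 67/64, sense flips to +
mesh 3 [91T→57T]: |ω|/ω_in = (67/64)×91/57 = 6097/3648, sense flips to −
mesh 4 [18T→29T]: |ω|/ω_in = (6097/3648)×18/29 = 18291/17632, sense flips to +
mesh 5 [73T→37T]: |ω|/ω_in = (18291/17632)×73/37 = 1335243/652384, sense flips to −
mesh 6 [54T→81T]: |ω|/ω_in = (1335243/652384)×54/81 = 445081/326192, sense flips to +
signed output speed (× input speed) = 445081/326192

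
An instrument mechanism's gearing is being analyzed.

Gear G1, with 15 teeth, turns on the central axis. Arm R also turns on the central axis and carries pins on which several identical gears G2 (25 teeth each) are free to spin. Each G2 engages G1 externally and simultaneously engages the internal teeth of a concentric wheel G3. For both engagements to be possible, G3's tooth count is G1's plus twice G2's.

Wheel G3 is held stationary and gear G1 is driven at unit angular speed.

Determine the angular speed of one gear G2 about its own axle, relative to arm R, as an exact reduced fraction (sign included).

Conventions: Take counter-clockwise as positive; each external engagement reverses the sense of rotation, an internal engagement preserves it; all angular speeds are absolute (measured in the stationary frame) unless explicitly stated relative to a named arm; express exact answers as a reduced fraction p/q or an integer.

-39/80

topology: planetary set — G1 15T / G2 25T / G3 65T, arm = carrier (Willis)
ring teeth: 15 + 2·25 = 65
15(ω_sun−ω_arm) = −65(ω_ring−ω_arm),  ω_ring = 0, ω_sun = 1
15(1−ω_arm) = −65(0−ω_arm)  ⇒  80·ω_arm = 15  ⇒  ω_arm = 3/16
sun–planet mesh: 15·(1−3/16) = −25·(ω_p−ω_arm)  ⇒  ω_p−ω_arm = -39/80
exact speed ratio = -39/80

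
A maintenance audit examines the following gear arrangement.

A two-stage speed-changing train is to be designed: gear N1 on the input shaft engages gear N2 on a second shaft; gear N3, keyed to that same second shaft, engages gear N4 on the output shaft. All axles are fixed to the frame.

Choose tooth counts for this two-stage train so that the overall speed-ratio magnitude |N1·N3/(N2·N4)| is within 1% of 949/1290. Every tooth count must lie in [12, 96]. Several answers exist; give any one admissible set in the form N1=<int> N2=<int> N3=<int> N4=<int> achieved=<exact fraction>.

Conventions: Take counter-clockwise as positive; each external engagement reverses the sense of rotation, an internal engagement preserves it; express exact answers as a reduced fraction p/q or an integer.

N1=13 N2=15 N3=73 N4=86 achieved=949/1290

design class (target 949/1290): fixed-axis compound train
target = 949/1290 in lowest terms: an exact hit needs N1·N3 = k·949 and N2·N4 = k·1290 for one integer k, every count in [12, 96]; additionally prefer no 1:1 stage (N1 ≠ N2, N3 ≠ N4)
k = 1: N1·N3 = 949 = 13·73, N2·N4 = 1290 = 15·86
achieved = 13·73/(15·86) = 949/1290; |achieved − target| = 0 ≤ 949/129000 ✓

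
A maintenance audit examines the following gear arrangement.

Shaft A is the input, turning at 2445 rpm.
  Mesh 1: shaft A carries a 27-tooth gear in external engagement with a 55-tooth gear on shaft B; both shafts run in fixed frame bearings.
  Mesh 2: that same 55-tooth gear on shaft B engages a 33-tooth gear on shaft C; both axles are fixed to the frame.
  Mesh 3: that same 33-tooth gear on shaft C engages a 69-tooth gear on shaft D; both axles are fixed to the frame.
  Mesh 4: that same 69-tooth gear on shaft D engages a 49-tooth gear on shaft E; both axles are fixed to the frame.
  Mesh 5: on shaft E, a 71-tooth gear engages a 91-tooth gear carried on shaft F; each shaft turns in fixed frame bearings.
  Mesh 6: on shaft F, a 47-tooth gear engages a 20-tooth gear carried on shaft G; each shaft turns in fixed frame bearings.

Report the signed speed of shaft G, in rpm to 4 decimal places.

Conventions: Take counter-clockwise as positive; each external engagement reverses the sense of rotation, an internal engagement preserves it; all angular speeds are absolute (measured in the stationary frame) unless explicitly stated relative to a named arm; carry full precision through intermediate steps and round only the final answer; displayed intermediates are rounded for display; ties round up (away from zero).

+2470.1957 rpm

class = fixed-axis compound train [6 meshes; 6 ratios multiply, 6 sense flips]
mesh 1 [27T→55T]: ω = 2445.0000×27/55 = 1200.2727 rpm, sense flips to −
mesh 2 [55T→33T]: ω = 1200.2727×55/33 = 2000.4545 rpm, sense flips to +
mesh 3 [33T→69T]: ω = 2000.4545×33/69 = 956.7391 rpm, sense flips to −
mesh 4 [69T→49T]: ω = 956.7391×69/49 = 1347.2449 rpm, sense flips to +
mesh 5 [71T→91T]: ω = 1347.2449×71/91 = 1051.1471 rpm, sense flips to −
mesh 6 [47T→20T]: ω = 1051.1471×47/20 = 2470.1957 rpm, sense flips to +
signed output speed = +2470.1957 rpm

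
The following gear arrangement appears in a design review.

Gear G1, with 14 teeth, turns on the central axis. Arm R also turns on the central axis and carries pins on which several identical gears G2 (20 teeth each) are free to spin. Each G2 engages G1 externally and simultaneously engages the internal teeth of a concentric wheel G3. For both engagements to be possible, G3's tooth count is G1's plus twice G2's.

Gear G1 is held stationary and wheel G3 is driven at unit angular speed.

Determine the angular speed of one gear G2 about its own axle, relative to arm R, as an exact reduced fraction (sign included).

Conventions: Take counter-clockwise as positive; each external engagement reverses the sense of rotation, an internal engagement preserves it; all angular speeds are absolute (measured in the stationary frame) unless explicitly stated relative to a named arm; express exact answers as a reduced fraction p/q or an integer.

189/340

class = planetary set [G3 = 14+2·20 = 54; Willis about the carrier]
ring teeth: 14 + 2·20 = 54
14(ω_sun−ω_arm) = −54(ω_ring−ω_arm),  ω_sun = 0, ω_ring = 1
14(0−ω_arm) = −54(1−ω_arm)  ⇒  68·ω_arm = 54  ⇒  ω_arm = 27/34
sun–planet mesh: 14·(0−27/34) = −20·(ω_p−ω_arm)  ⇒  ω_p−ω_arm = 189/340
exact speed ratio = 189/340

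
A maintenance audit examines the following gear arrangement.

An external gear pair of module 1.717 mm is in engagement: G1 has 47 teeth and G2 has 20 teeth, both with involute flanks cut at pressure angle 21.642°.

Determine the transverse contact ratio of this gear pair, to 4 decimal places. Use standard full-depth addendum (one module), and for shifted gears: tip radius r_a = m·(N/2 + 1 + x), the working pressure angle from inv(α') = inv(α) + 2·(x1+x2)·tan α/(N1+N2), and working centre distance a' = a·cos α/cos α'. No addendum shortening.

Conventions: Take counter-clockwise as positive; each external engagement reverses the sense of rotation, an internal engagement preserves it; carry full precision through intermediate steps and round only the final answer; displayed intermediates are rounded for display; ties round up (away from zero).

topology: single-mesh involute geometry — m = 1.717, 47T/20T pair
base radii: r_b1 = 37.505118, r_b2 = 15.959625
tip radii: r_a1 = 42.066500, r_a2 = 18.887000
no profile shift: α' = α, a' = a
action lengths: √(r_a1²−r_b1²) = 19.051419, √(r_a2²−r_b2²) = 10.099958
base pitch p_b = π·m·cos α = 5.013864
CR = (19.051419 + 10.099958 − 57.519500·sin 21.64200°)/5.013864 = 1.583178
contact ratio ≈ 1.5832

1.5832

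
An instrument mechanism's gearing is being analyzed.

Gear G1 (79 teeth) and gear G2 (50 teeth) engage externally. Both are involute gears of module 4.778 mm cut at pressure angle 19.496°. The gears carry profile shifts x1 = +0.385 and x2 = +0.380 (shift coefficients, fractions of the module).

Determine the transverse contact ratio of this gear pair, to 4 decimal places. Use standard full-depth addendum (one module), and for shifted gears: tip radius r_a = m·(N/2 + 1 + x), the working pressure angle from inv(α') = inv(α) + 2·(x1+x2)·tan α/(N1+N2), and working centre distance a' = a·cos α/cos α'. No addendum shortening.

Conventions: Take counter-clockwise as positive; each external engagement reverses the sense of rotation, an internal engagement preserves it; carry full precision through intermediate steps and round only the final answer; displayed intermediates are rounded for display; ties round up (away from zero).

single-mesh involute tooth geometry (79T engaging 50T at module 4.778)
base radii: r_b1 = 177.910069, r_b2 = 112.601310
tip radii: r_a1 = 195.348530, r_a2 = 126.043640
inv(α') = inv(19.496°) + 2·(+0.385+0.380)·tan α/(79+50) = 0.01796969  ⇒  α' = 21.23993°
a' = a·cos α / cos α' = 308.1810·cos 19.496°/cos 21.23993° = 311.683553
action lengths: √(r_a1²−r_b1²) = 80.678718, √(r_a2²−r_b2²) = 56.638717
base pitch p_b = π·m·cos α = 14.149898
CR = (80.678718 + 56.638717 − 311.683553·sin 21.23993°)/14.149898 = 1.724573
contact ratio ≈ 1.7246

1.7246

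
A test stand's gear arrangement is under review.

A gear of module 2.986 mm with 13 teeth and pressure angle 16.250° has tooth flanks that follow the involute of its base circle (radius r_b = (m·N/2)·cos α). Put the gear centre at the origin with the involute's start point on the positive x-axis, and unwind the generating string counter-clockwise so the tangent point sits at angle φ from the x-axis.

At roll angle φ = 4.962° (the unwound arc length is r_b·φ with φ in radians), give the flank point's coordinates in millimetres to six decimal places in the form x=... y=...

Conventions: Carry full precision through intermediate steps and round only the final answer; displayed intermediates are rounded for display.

x=18.703354 y=0.004031

recognized (one wheel, involute flank): single-mesh tooth geometry, m = 2.986, N = 13
pitch radius r_p = m·N/2 = 2.986·13/2 = 19.409000
base radius r_b = r_p·cos α = 19.409000·cos 16.250° = 18.633608
roll angle φ = 4.962° = 0.08660324 rad
x = r_b·(cos φ + φ·sin φ) = 18.703354
y = r_b·(sin φ − φ·cos φ) = 0.004031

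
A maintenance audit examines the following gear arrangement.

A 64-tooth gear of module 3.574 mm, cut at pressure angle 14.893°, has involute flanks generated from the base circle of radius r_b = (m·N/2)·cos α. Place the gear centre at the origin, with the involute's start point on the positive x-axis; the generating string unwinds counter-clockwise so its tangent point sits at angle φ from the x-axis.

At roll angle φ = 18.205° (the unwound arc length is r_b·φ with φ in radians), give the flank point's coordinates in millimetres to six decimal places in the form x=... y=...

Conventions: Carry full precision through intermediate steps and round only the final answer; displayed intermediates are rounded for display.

topology: single-mesh involute geometry — m = 3.574, N = 64
pitch radius r_p = m·N/2 = 3.574·64/2 = 114.368000
base radius r_b = r_p·cos α = 114.368000·cos 14.893° = 110.526091
roll angle φ = 18.205° = 0.31773719 rad
x = r_b·(cos φ + φ·sin φ) = 115.965252
y = r_b·(sin φ − φ·cos φ) = 1.169922

x=115.965252 y=1.169922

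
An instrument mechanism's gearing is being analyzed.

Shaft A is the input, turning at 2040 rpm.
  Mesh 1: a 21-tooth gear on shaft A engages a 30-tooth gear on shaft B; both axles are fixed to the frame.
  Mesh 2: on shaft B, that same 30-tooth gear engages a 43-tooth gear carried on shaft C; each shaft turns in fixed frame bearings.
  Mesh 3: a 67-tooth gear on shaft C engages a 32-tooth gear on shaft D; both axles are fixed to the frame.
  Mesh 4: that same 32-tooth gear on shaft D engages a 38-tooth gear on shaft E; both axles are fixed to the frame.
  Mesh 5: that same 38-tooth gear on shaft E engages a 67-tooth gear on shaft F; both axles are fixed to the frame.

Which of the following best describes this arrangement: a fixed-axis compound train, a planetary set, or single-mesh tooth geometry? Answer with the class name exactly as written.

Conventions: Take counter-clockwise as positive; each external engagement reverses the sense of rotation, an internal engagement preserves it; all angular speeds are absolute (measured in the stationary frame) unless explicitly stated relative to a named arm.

fixed-axis compound train

class = fixed-axis compound train [5 meshes; 5 ratios multiply, 5 sense flips]
classification: fixed-axis compound train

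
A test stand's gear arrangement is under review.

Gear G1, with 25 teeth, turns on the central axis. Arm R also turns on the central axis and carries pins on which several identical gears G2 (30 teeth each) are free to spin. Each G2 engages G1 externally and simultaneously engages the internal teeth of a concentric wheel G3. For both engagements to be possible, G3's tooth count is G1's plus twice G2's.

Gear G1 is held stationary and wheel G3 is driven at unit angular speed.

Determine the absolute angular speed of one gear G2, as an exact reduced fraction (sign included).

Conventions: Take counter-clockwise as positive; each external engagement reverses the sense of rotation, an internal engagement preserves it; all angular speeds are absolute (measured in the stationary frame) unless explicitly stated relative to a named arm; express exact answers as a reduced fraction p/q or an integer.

topology: planetary set — G1 25T / G2 30T / G3 85T, arm = carrier (Willis)
ring teeth: 25 + 2·30 = 85
25(ω_sun−ω_arm) = −85(ω_ring−ω_arm),  ω_sun = 0, ω_ring = 1
25(0−ω_arm) = −85(1−ω_arm)  ⇒  110·ω_arm = 85  ⇒  ω_arm = 17/22
sun–planet mesh: 25·(0−17/22) = −30·(ω_p−ω_arm)  ⇒  ω_p−ω_arm = 85/132
ω_p = 17/22 + 85/132 = 17/12
exact speed ratio = 17/12

17/12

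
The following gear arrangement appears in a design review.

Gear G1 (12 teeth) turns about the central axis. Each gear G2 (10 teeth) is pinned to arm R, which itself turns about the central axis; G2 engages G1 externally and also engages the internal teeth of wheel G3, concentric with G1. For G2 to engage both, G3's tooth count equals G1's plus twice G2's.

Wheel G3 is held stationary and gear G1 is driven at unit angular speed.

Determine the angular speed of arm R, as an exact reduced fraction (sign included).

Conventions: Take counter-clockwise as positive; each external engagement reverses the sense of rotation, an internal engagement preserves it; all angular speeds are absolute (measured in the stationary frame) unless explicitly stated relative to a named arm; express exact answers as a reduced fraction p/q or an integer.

3/11

class = planetary set [G3 = 12+2·10 = 32; Willis about the carrier]
ring teeth: 12 + 2·10 = 32
12(ω_sun−ω_arm) = −32(ω_ring−ω_arm),  ω_ring = 0, ω_sun = 1
12(1−ω_arm) = −32(0−ω_arm)  ⇒  44·ω_arm = 12  ⇒  ω_arm = 3/11
exact speed ratio = 3/11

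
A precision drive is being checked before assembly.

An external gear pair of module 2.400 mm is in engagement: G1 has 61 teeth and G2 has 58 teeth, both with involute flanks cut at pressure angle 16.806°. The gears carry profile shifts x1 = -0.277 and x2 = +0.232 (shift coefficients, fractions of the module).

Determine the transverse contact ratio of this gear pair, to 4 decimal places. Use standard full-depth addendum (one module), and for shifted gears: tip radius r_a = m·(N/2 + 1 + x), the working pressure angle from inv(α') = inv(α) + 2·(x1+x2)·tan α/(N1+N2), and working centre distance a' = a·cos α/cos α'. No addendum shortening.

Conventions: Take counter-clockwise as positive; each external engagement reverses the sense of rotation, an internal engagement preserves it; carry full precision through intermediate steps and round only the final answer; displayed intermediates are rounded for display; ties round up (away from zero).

1.9906

topology: single-mesh involute geometry — m = 2.400, 61T/58T pair
base radii: r_b1 = 70.073571, r_b2 = 66.627330
tip radii: r_a1 = 74.935200, r_a2 = 72.556800
inv(α') = inv(16.806°) + 2·(-0.277+0.232)·tan α/(61+58) = 0.00848361  ⇒  α' = 16.66121°
a' = a·cos α / cos α' = 142.8000·cos 16.806°/cos 16.66121° = 142.691547
action lengths: √(r_a1²−r_b1²) = 26.551437, √(r_a2²−r_b2²) = 28.727828
base pitch p_b = π·m·cos α = 7.217791
CR = (26.551437 + 28.727828 − 142.691547·sin 16.66121°)/7.217791 = 1.990621
contact ratio ≈ 1.9906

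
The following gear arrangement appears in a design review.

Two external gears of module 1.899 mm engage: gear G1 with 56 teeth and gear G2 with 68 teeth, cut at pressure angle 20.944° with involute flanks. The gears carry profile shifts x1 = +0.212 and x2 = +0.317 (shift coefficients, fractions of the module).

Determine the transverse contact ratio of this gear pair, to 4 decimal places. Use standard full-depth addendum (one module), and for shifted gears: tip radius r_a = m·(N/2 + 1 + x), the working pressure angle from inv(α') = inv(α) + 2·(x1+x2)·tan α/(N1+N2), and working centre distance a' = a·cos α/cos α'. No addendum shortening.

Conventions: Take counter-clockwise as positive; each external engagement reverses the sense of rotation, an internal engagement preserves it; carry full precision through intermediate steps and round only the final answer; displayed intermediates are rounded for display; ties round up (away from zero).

class = single-mesh tooth geometry [involute pair 56T × 68T, m = 1.899]
base radii: r_b1 = 49.658939, r_b2 = 60.300140
tip radii: r_a1 = 55.473588, r_a2 = 67.066983
inv(α') = inv(20.944°) + 2·(+0.212+0.317)·tan α/(56+68) = 0.02046696  ⇒  α' = 22.14397°
a' = a·cos α / cos α' = 117.7380·cos 20.944°/cos 22.14397° = 118.715588
action lengths: √(r_a1²−r_b1²) = 24.724659, √(r_a2²−r_b2²) = 29.357679
base pitch p_b = π·m·cos α = 5.571720
CR = (24.724659 + 29.357679 − 118.715588·sin 22.14397°)/5.571720 = 1.675290
contact ratio ≈ 1.6753

1.6753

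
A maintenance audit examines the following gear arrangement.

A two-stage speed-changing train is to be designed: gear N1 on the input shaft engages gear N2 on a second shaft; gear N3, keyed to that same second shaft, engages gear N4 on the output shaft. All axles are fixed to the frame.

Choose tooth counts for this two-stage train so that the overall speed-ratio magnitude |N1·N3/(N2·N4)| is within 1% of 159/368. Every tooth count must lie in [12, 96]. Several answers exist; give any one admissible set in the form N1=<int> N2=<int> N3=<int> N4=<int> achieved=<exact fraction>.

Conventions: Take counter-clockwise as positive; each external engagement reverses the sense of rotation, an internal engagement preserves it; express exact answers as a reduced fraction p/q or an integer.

2-stage fixed-axis compound train for ratio 159/368
target = 159/368 in lowest terms: an exact hit needs N1·N3 = k·159 and N2·N4 = k·368 for one integer k, every count in [12, 96]; additionally prefer no 1:1 stage (N1 ≠ N2, N3 ≠ N4)
k = 1…3: no 1:1-free in-range split of k·159 and k·368 into factor pairs; take k = 4
k = 4: N1·N3 = 636 = 12·53, N2·N4 = 1472 = 16·92
achieved = 12·53/(16·92) = 159/368; |achieved − target| = 0 ≤ 159/36800 ✓

N1=12 N2=16 N3=53 N4=92 achieved=159/368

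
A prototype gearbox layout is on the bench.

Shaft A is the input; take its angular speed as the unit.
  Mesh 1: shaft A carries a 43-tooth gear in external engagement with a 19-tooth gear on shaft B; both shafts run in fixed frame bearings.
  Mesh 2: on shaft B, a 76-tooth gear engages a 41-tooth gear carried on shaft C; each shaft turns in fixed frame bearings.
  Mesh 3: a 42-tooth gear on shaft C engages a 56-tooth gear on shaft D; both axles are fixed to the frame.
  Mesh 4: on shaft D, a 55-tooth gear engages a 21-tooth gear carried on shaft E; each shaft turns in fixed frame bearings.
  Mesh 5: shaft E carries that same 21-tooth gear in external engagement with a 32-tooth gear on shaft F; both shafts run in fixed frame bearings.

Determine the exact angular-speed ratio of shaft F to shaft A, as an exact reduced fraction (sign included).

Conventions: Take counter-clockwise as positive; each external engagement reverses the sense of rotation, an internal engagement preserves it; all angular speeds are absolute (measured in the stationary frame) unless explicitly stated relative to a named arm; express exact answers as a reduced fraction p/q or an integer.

class = fixed-axis compound train [5 meshes; 5 ratios multiply, 5 sense flips]
mesh 1 [43T→19T]: running ratio 43/19, sense −
mesh 2 [76T→41T]: running ratio 172/41, sense +
mesh 3 [42T→56T]: running ratio 129/41, sense −
mesh 4 [55T→21T]: running ratio 2365/287, sense +
mesh 5 [21T→32T]: running ratio 7095/1312, sense −
ω_out/ω_in = -7095/1312

-7095/1312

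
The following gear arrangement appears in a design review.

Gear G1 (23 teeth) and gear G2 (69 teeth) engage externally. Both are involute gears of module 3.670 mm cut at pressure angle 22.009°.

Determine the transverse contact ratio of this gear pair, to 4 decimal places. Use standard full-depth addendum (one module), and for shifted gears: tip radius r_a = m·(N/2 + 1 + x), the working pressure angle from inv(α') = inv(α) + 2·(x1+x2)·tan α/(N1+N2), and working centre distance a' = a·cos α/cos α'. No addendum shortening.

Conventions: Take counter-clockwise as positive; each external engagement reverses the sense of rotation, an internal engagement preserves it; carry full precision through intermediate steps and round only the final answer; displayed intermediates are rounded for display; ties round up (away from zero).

1.6089

topology: single-mesh involute geometry — m = 3.670, 23T/69T pair
base radii: r_b1 = 39.129311, r_b2 = 117.387932
tip radii: r_a1 = 45.875000, r_a2 = 130.285000
no profile shift: α' = α, a' = a
action lengths: √(r_a1²−r_b1²) = 23.946037, √(r_a2²−r_b2²) = 56.517738
base pitch p_b = π·m·cos α = 10.689422
CR = (23.946037 + 56.517738 − 168.820000·sin 22.00900°)/10.689422 = 1.608890
contact ratio ≈ 1.6089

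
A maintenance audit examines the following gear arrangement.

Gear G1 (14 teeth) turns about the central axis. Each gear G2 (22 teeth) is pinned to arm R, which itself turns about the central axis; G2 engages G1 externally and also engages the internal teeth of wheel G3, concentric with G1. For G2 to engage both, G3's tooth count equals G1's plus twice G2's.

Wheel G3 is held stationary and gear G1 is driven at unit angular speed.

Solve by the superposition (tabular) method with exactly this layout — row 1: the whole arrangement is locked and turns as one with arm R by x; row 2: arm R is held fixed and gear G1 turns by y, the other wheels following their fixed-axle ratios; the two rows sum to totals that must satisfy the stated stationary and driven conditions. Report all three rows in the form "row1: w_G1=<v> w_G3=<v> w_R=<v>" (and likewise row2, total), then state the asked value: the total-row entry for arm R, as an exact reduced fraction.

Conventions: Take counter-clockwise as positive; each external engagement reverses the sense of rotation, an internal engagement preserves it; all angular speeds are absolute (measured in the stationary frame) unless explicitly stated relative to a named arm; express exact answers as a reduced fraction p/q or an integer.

row1: w_G1=7/36 w_G3=7/36 w_R=7/36
row2: w_G1=29/36 w_G3=-7/36 w_R=0
total: w_G1=1 w_G3=0 w_R=7/36
asked value: 7/36

topology: planetary set — G1 14T / G2 22T / G3 58T, arm = carrier (Willis)
row 1 — lock + rotate with arm: ω_sun = ω_ring = ω_arm = x
row 2 — arm fixed, fixed-axis ratios: sun y, ring −(14/58)·y, arm 0
boundary: total ω_ring = x − (14/58)·y = 0 and total ω_sun = x + y = 1  ⇒  y = 29/36, x = 7/36
row 2 ring = −(14/58)·29/36 = -7/36
totals (row 1 + row 2): sun 7/36 + 29/36 = 1, ring 7/36 + (-7/36) = 0, arm 7/36 + 0 = 7/36
asked cell (total, arm) = 7/36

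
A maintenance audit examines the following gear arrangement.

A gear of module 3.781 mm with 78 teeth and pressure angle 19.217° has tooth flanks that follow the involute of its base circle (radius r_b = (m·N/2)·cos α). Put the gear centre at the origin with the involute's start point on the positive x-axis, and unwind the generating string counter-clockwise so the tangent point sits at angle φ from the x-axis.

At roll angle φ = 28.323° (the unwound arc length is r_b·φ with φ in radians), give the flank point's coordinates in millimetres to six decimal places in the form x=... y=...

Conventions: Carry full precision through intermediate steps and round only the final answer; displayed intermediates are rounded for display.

single-mesh involute tooth geometry (78T wheel at module 3.781)
pitch radius r_p = m·N/2 = 3.781·78/2 = 147.459000
base radius r_b = r_p·cos α = 147.459000·cos 19.217° = 139.242400
roll angle φ = 28.323° = 0.49432960 rad
x = r_b·(cos φ + φ·sin φ) = 155.229866
y = r_b·(sin φ − φ·cos φ) = 5.470793

x=155.229866 y=5.470793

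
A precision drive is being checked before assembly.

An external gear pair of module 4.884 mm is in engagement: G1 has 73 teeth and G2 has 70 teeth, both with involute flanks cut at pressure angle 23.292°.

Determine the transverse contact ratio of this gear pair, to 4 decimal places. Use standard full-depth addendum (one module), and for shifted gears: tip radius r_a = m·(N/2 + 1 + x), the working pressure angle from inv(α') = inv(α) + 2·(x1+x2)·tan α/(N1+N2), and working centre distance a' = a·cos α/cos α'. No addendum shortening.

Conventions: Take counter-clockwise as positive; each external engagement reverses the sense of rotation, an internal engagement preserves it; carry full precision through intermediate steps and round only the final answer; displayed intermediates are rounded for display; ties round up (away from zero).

single-mesh involute tooth geometry (73T engaging 70T at module 4.884)
base radii: r_b1 = 163.737606, r_b2 = 157.008664
tip radii: r_a1 = 183.150000, r_a2 = 175.824000
no profile shift: α' = α, a' = a
action lengths: √(r_a1²−r_b1²) = 82.060458, √(r_a2²−r_b2²) = 79.135065
base pitch p_b = π·m·cos α = 14.093065
CR = (82.060458 + 79.135065 − 349.206000·sin 23.29200°)/14.093065 = 1.640058
contact ratio ≈ 1.6401

1.6401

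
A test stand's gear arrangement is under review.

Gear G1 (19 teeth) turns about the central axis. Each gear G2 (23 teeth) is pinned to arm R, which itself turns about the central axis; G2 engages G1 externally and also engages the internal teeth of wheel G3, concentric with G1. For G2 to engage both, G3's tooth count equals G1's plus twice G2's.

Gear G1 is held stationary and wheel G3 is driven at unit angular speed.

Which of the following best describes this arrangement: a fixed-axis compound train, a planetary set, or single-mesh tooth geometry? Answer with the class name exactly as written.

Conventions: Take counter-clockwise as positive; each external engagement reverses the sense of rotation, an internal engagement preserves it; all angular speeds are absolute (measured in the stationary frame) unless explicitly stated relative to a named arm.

planetary set

class = planetary set [G3 = 19+2·23 = 65; Willis about the carrier]
classification: planetary set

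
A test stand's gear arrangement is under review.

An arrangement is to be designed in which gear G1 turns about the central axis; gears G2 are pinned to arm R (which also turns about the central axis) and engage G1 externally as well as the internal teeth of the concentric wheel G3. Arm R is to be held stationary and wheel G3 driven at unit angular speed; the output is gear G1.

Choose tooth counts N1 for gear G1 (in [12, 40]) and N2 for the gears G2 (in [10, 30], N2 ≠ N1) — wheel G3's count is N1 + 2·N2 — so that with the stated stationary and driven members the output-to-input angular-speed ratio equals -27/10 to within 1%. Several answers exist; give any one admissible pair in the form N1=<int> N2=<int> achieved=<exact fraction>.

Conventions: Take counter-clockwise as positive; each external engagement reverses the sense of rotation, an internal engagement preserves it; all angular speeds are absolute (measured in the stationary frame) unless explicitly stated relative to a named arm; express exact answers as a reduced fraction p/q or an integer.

N1=20 N2=17 achieved=-27/10

design class (target -27/10): planetary set
Willis with ω_arm = 0: ω_sun/ω_ring = −N3/N1; set equal to -27/10  ⇒  N3/N1 = −(-27/10) = 27/10
N3 = N1 + 2·N2  ⇒  N2/N1 = (N3/N1 − 1)/2 = (27/10 − 1)/2 = 17/20
smallest multiple with N1 ≥ 12 and N2 ≥ 10: k = 1  ⇒  N1 = 1·20 = 20, N2 = 1·17 = 17 (N1 ≤ 40, N2 ≤ 30, N2 ≠ N1 ✓), N3 = 20 + 2·17 = 54
check: −N3/N1 with N1 = 20, N3 = 54 gives -27/10; |achieved − target| = 0 ≤ 27/1000 ✓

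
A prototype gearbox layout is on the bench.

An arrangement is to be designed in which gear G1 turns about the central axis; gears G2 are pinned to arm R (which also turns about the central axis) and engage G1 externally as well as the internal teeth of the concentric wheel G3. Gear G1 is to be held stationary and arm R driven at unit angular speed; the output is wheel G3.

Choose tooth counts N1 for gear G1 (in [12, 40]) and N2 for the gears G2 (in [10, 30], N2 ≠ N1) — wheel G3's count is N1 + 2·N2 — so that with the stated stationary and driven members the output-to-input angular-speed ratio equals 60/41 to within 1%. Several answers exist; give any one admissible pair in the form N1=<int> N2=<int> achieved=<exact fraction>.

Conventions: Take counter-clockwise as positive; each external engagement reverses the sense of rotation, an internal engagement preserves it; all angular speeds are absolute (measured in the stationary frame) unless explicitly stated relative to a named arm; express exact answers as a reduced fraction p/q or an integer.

N1=19 N2=11 achieved=60/41

class = planetary set [ratio 60/41 wanted; Willis about the carrier]
Willis with ω_sun = 0: ω_ring/ω_arm = (N1+N3)/N3; set equal to 60/41  ⇒  N3/N1 = 1/(60/41 − 1) = 41/19
N3 = N1 + 2·N2  ⇒  N2/N1 = (N3/N1 − 1)/2 = (41/19 − 1)/2 = 11/19
smallest multiple with N1 ≥ 12 and N2 ≥ 10: k = 1  ⇒  N1 = 1·19 = 19, N2 = 1·11 = 11 (N1 ≤ 40, N2 ≤ 30, N2 ≠ N1 ✓), N3 = 19 + 2·11 = 41
check: (N1+N3)/N3 with N1 = 19, N3 = 41 gives 60/41; |achieved − target| = 0 ≤ 3/205 ✓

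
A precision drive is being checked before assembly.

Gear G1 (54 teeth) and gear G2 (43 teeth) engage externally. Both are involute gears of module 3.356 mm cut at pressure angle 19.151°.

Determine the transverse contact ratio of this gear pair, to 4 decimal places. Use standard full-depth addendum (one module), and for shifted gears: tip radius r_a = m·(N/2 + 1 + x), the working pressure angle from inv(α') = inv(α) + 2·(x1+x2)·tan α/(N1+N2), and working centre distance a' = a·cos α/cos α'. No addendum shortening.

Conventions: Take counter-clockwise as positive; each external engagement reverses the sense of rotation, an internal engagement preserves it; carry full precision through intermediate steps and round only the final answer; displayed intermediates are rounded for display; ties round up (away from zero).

1.7939

single-mesh involute tooth geometry (54T engaging 43T at module 3.356)
base radii: r_b1 = 85.597285, r_b2 = 68.160801
tip radii: r_a1 = 93.968000, r_a2 = 75.510000
no profile shift: α' = α, a' = a
action lengths: √(r_a1²−r_b1²) = 38.769702, √(r_a2²−r_b2²) = 32.494081
base pitch p_b = π·m·cos α = 9.959696
CR = (38.769702 + 32.494081 − 162.766000·sin 19.15100°)/9.959696 = 1.793925
contact ratio ≈ 1.7939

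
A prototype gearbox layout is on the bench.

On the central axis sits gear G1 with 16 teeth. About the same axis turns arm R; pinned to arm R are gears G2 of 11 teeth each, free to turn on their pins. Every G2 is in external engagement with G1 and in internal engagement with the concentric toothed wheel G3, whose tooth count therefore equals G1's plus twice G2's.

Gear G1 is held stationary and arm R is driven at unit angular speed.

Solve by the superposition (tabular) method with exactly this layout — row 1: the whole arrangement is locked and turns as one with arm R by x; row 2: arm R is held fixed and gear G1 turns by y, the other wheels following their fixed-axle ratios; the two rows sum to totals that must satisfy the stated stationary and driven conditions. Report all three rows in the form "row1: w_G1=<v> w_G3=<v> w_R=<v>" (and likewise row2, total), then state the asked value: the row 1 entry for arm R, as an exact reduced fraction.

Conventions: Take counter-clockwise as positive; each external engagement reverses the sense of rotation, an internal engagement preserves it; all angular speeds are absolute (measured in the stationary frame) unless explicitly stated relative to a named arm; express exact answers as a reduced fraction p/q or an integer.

planetary set (16T centre, 11T on arm, 38T internal) — Willis relation
row 1 — lock + rotate with arm: ω_sun = ω_ring = ω_arm = x
row 2 — arm fixed, fixed-axis ratios: sun y, ring −(16/38)·y, arm 0
boundary: total ω_sun = x + y = 0 and total ω_arm = x = 1  ⇒  y = -1, x = 1
row 2 ring = −(16/38)·(-1) = 8/19
totals (row 1 + row 2): sun 1 + (-1) = 0, ring 1 + 8/19 = 27/19, arm 1 + 0 = 1
asked cell (row1, arm) = 1

row1: w_G1=1 w_G3=1 w_R=1
row2: w_G1=-1 w_G3=8/19 w_R=0
total: w_G1=0 w_G3=27/19 w_R=1
asked value: 1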